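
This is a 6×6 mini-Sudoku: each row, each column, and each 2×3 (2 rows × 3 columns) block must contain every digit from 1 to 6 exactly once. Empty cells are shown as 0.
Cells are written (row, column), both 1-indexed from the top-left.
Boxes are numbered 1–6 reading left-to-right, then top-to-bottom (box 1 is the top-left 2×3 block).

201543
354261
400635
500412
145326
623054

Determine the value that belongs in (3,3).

2

Row 3 already contains {3, 4, 5, 6}.
Column 3 already contains {1, 3, 4, 5}.
Its 2×3 block (box 3) already contains {4, 5}.
The only value from 1–6 not eliminated is 2, so (3,3) = 2.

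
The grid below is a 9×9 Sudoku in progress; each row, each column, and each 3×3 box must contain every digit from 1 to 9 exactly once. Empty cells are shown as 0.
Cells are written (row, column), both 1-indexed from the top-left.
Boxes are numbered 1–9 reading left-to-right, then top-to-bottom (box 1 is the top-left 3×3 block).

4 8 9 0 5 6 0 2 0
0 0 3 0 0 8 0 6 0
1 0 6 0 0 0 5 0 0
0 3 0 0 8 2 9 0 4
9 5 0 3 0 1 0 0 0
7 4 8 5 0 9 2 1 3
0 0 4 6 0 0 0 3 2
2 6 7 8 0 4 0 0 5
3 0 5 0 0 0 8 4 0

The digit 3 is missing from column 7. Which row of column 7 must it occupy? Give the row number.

1

Consider where 3 can go in column 7.
(2,7) is out (row 2 already has a 3).
(5,7) is out (row 5 already has a 3).
(7,7) is out (row 7 already has a 3).
(8,7) is out (box 9 already has a 3).
So the only cell in column 7 that can hold 3 is (1,7).
That is row 1.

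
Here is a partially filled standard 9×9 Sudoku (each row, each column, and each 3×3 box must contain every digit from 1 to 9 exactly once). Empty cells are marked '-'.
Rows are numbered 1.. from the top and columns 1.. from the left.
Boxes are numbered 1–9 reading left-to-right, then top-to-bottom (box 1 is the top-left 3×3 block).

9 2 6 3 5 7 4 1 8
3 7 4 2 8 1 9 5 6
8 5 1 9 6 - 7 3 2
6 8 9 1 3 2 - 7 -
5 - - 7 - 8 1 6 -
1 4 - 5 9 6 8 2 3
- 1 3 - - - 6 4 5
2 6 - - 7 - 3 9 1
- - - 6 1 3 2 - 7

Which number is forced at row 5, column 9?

9

Cell row 5, column 9 itself could take any of {4, 9} by direct elimination.
Consider where 9 can go in column 9.
row 4, column 9 is out (row 4 already has a 9).
So the only cell in column 9 that can hold 9 is row 5, column 9.
Therefore row 5, column 9 = 9.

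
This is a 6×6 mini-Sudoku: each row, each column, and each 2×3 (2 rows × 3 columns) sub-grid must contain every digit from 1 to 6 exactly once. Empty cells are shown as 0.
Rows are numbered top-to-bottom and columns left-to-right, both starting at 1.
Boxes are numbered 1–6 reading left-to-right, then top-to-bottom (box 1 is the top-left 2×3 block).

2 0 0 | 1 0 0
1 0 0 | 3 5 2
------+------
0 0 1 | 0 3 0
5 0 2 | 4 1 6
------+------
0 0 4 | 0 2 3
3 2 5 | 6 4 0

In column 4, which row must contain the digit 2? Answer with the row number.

Consider where 2 can go in column 4.
r5c4 is out (row 5 already has a 2).
So the only cell in column 4 that can hold 2 is r3c4.
That is row 3.

3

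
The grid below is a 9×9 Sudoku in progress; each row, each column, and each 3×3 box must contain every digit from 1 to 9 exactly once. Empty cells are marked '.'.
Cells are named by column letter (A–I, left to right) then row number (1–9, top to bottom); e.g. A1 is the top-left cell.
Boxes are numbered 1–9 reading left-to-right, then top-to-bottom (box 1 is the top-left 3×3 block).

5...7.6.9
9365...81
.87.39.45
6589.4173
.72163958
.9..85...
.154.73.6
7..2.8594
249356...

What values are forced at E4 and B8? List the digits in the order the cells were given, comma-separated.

2,6

For E4:
  Row 4 already contains {1, 3, 4, 5, 6, 7, 8, 9}.
  Column E already contains {3, 5, 6, 7, 8}.
  Its 3×3 block (box 5) already contains {1, 3, 4, 5, 6, 8, 9}.
  The only value from 1–9 not eliminated is 2, so E4 = 2.
For B8:
  Row 8 already contains {2, 4, 5, 7, 8, 9}.
  Column B already contains {1, 3, 4, 5, 7, 8, 9}.
  Its 3×3 block (box 7) already contains {1, 2, 4, 5, 7, 9}.
  The only value from 1–9 not eliminated is 6, so B8 = 6.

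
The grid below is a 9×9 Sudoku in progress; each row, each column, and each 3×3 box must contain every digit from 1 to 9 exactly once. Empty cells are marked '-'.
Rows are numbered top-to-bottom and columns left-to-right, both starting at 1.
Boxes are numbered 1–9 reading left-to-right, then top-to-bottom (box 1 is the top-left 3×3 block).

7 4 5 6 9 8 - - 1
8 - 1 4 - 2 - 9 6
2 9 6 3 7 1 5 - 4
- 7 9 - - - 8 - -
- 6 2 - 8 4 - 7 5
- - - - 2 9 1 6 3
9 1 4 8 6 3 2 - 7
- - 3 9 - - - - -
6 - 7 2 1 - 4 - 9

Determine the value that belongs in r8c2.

Cell r8c2 itself could take any of {2, 5, 8} by direct elimination.
Consider where 2 can go in column 2.
r2c2 is out (row 2 already has a 2).
r6c2 is out (row 6 already has a 2).
r9c2 is out (row 9 already has a 2).
So the only cell in column 2 that can hold 2 is r8c2.
Therefore r8c2 = 2.

2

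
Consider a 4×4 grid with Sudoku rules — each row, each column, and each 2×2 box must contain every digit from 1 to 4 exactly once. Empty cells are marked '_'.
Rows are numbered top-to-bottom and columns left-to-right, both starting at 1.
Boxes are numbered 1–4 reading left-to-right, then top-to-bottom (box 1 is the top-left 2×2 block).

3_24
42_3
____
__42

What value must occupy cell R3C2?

4

Cell R3C2 itself could take any of {1, 3, 4} by direct elimination.
Consider where 4 can go in box 3.
R3C1 is out (column 1 already has a 4).
R4C1 is out (row 4 already has a 4).
R4C2 is out (row 4 already has a 4).
So the only cell in box 3 that can hold 4 is R3C2.
Therefore R3C2 = 4.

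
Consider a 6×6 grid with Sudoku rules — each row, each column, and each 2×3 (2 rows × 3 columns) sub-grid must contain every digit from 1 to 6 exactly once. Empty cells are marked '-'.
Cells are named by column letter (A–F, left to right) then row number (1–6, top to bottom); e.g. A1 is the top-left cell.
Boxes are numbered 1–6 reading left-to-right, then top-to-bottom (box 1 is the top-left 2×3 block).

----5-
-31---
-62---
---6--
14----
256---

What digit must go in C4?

5

Cell C4 itself could take any of {3, 4, 5} by direct elimination.
Consider where 5 can go in column C.
C1 is out (row 1 already has a 5).
C5 is out (box 5 already has a 5).
So the only cell in column C that can hold 5 is C4.
Therefore C4 = 5.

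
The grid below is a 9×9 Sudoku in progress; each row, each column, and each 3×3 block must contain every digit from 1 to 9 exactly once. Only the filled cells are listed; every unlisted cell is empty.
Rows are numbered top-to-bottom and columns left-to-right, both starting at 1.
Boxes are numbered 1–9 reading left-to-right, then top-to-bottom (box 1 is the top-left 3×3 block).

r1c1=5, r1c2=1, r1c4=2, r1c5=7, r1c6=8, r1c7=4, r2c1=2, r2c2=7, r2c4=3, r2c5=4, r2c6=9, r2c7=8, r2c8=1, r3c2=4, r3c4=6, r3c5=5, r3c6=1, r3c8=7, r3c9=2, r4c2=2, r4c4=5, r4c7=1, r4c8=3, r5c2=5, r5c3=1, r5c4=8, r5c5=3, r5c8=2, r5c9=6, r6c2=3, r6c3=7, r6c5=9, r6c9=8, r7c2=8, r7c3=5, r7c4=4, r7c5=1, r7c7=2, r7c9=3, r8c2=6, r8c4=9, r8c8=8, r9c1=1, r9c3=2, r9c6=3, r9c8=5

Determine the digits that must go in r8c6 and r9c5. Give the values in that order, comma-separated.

For r8c6:
  Consider where 5 can go in row 8.
  r8c1 is out (column 1 already has a 5).
  r8c3 is out (column 3 already has a 5).
  r8c5 is out (column 5 already has a 5).
  r8c7 is out (box 9 already has a 5).
  r8c9 is out (box 9 already has a 5).
  So the only cell in row 8 that can hold 5 is r8c6.
  So r8c6 = 5.
For r9c5:
  Consider where 8 can go in box 8.
  r7c6 is out (row 7 already has a 8).
  r8c5 is out (row 8 already has a 8).
  r8c6 is out (row 8 already has a 8).
  r9c4 is out (column 4 already has a 8).
  So the only cell in box 8 that can hold 8 is r9c5.
  So r9c5 = 8.

5,8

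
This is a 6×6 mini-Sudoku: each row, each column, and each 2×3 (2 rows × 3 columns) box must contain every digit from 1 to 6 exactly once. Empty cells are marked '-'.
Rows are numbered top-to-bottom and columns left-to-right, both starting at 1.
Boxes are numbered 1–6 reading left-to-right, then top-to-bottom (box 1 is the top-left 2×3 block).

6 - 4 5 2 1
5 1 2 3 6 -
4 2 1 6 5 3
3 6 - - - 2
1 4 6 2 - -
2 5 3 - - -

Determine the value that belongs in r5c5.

Row 5 already contains {1, 2, 4, 6}.
Column 5 already contains {2, 5, 6}.
Its 2×3 block (box 6) already contains {2}.
The only value from 1–6 not eliminated is 3, so r5c5 = 3.

3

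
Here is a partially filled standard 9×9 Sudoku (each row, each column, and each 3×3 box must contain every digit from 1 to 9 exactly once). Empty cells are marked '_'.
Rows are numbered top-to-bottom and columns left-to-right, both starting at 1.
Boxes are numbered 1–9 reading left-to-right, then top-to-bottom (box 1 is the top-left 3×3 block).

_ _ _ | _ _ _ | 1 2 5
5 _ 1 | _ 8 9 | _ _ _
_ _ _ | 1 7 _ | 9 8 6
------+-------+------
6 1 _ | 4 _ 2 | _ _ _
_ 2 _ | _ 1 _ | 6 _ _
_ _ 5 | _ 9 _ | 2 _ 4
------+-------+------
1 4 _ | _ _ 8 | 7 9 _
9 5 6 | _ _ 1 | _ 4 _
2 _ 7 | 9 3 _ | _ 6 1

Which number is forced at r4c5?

Row 4 already contains {1, 2, 4, 6}.
Column 5 already contains {1, 3, 7, 8, 9}.
Its 3×3 block (box 5) already contains {1, 2, 4, 9}.
The only value from 1–9 not eliminated is 5, so r4c5 = 5.

5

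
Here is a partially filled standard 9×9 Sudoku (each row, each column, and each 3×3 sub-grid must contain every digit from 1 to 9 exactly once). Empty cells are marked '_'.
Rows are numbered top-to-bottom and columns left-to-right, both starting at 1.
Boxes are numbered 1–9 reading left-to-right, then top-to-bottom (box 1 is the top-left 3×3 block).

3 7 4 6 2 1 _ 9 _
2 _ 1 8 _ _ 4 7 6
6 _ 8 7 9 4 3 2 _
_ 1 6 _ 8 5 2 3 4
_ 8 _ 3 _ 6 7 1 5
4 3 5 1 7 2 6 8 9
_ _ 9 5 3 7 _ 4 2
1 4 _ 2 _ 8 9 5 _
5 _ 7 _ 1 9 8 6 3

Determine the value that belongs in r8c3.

Row 8 already contains {1, 2, 4, 5, 8, 9}.
Column 3 already contains {1, 4, 5, 6, 7, 8, 9}.
Its 3×3 block (box 7) already contains {1, 4, 5, 7, 9}.
The only value from 1–9 not eliminated is 3, so r8c3 = 3.

3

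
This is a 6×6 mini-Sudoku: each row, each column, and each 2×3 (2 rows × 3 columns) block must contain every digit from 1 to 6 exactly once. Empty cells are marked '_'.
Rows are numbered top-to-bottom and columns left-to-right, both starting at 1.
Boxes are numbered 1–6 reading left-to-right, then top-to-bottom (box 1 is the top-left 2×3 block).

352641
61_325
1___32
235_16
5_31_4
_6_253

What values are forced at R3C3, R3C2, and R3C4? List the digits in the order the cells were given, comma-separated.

6,4,5

For R3C3:
  Consider where 6 can go in box 3.
  R3C2 is out (column 2 already has a 6).
  So the only cell in box 3 that can hold 6 is R3C3.
  So R3C3 = 6.
For R3C2:
  Row 3 already contains {1, 2, 3}.
  Column 2 already contains {1, 3, 5, 6}.
  Its 2×3 block (box 3) already contains {1, 2, 3, 5}.
  The only value from 1–6 not eliminated is 4, so R3C2 = 4.
For R3C4:
  Consider where 5 can go in column 4.
  R4C4 is out (row 4 already has a 5).
  So the only cell in column 4 that can hold 5 is R3C4.
  So R3C4 = 5.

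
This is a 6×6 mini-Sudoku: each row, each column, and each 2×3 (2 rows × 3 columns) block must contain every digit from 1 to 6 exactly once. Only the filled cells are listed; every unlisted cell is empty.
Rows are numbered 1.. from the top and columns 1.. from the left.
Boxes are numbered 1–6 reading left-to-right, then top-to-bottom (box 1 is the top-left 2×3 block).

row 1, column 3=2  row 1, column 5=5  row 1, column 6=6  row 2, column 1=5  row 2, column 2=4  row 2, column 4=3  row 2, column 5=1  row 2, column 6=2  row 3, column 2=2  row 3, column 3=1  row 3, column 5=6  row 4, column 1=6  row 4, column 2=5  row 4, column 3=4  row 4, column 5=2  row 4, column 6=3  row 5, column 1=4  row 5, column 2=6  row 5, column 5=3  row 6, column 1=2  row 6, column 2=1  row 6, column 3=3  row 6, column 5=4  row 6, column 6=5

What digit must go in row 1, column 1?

Cell row 1, column 1 itself could take any of {1, 3} by direct elimination.
Consider where 1 can go in box 1.
row 1, column 2 is out (column 2 already has a 1).
row 2, column 3 is out (row 2 already has a 1).
So the only cell in box 1 that can hold 1 is row 1, column 1.
Therefore row 1, column 1 = 1.

1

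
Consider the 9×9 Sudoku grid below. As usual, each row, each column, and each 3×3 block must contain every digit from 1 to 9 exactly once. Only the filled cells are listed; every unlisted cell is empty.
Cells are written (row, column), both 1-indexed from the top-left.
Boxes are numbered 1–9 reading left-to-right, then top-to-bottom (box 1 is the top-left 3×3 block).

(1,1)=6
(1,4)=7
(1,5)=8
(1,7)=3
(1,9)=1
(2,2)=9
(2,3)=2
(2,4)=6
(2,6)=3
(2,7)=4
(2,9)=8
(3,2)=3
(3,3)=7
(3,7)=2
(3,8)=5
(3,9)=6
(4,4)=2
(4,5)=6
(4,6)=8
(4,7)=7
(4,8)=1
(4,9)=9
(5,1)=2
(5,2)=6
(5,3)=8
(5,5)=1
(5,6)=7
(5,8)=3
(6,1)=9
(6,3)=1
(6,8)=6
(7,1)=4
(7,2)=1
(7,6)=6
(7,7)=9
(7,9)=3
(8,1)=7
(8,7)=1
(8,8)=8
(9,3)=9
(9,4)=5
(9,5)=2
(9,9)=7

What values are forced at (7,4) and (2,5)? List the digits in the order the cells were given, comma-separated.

For (7,4):
  Row 7 already contains {1, 3, 4, 6, 9}.
  Column 4 already contains {2, 5, 6, 7}.
  Its 3×3 block (box 8) already contains {2, 5, 6}.
  The only value from 1–9 not eliminated is 8, so (7,4) = 8.
For (2,5):
  Row 2 already contains {2, 3, 4, 6, 8, 9}.
  Column 5 already contains {1, 2, 6, 8}.
  Its 3×3 block (box 2) already contains {3, 6, 7, 8}.
  The only value from 1–9 not eliminated is 5, so (2,5) = 5.

8,5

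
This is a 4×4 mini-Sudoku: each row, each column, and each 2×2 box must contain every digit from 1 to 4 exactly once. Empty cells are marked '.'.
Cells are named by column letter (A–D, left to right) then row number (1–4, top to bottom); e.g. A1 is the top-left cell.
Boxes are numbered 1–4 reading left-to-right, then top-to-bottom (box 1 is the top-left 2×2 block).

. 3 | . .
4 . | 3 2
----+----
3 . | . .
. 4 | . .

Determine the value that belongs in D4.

Cell D4 itself could take any of {1, 3} by direct elimination.
Consider where 3 can go in column D.
D1 is out (row 1 already has a 3).
D3 is out (row 3 already has a 3).
So the only cell in column D that can hold 3 is D4.
Therefore D4 = 3.

3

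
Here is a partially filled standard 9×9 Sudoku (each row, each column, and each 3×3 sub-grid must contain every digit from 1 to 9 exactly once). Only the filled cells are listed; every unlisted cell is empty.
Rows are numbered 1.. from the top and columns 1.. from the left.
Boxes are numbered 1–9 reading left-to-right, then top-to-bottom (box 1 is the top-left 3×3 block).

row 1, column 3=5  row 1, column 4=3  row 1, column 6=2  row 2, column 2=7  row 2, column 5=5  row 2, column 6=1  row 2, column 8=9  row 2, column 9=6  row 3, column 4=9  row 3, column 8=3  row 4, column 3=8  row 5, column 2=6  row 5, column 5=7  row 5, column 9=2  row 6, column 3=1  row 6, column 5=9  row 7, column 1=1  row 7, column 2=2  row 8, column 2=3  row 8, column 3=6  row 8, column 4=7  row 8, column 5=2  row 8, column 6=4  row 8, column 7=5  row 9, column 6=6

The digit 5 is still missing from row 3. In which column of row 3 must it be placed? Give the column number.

Consider where 5 can go in row 3.
row 3, column 1 is out (box 1 already has a 5). row 3, column 2 is out (box 1 already has a 5). row 3, column 3 is out (column 3 already has a 5). row 3, column 5 is out (column 5 already has a 5). The remaining empty cells in row 3 are similarly blocked.
So the only cell in row 3 that can hold 5 is row 3, column 9.
That is column 9.

9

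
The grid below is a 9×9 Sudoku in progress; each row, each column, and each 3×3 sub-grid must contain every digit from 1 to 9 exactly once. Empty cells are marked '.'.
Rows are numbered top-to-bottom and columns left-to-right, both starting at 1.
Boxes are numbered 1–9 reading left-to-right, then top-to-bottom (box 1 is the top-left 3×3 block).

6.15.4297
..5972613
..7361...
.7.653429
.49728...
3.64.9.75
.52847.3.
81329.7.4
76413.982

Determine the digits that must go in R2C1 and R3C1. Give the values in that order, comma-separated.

For R2C1:
  Row 2 already contains {1, 2, 3, 5, 6, 7, 9}.
  Column 1 already contains {3, 6, 7, 8}.
  Its 3×3 block (box 1) already contains {1, 5, 6, 7}.
  The only value from 1–9 not eliminated is 4, so R2C1 = 4.
For R3C1:
  Consider where 2 can go in column 1.
  R2C1 is out (row 2 already has a 2).
  R4C1 is out (row 4 already has a 2).
  R5C1 is out (row 5 already has a 2).
  R7C1 is out (row 7 already has a 2).
  So the only cell in column 1 that can hold 2 is R3C1.
  So R3C1 = 2.

4,2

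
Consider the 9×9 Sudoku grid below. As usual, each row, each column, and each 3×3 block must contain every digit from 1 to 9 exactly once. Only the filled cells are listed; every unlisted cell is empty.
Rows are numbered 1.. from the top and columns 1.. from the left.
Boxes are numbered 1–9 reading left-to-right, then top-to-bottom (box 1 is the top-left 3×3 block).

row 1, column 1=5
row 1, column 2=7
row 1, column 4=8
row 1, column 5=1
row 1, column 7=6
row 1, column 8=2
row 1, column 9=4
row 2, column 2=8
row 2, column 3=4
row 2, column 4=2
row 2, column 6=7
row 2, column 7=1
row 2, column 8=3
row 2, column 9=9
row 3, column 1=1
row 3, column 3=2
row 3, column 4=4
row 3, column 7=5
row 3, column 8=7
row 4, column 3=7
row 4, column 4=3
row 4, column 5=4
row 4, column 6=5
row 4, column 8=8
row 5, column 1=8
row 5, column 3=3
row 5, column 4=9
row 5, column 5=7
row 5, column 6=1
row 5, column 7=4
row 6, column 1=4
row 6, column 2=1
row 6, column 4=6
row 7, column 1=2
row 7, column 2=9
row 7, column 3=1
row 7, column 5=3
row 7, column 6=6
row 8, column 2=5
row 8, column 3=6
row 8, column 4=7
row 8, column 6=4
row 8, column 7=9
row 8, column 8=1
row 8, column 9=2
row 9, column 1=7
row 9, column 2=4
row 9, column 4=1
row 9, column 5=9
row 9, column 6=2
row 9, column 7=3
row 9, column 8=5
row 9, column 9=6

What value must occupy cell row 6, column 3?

5

Cell row 6, column 3 itself could take any of {5, 9} by direct elimination.
Consider where 5 can go in column 3.
row 1, column 3 is out (row 1 already has a 5).
row 9, column 3 is out (row 9 already has a 5).
So the only cell in column 3 that can hold 5 is row 6, column 3.
Therefore row 6, column 3 = 5.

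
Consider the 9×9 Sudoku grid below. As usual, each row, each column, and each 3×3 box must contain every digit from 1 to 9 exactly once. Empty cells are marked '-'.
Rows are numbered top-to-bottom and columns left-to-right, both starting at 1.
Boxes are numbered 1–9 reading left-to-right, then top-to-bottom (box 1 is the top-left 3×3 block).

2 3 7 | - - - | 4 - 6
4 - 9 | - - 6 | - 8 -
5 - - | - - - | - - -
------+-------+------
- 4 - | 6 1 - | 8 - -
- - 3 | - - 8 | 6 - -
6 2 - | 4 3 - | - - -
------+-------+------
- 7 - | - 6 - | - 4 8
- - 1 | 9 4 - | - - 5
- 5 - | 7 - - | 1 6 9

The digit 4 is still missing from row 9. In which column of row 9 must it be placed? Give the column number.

Consider where 4 can go in row 9.
r9c1 is out (column 1 already has a 4).
r9c5 is out (column 5 already has a 4).
r9c6 is out (box 8 already has a 4).
So the only cell in row 9 that can hold 4 is r9c3.
That is column 3.

3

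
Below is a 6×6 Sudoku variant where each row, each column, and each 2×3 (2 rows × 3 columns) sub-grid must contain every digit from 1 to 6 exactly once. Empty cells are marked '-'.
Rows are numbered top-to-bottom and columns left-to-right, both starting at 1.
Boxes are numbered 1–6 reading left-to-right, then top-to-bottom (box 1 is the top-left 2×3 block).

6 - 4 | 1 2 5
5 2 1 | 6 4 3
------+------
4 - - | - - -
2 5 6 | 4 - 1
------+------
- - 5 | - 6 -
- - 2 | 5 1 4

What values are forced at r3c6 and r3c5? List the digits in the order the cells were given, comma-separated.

For r3c6:
  Consider where 6 can go in row 3.
  r3c2 is out (box 3 already has a 6).
  r3c3 is out (column 3 already has a 6).
  r3c4 is out (column 4 already has a 6).
  r3c5 is out (column 5 already has a 6).
  So the only cell in row 3 that can hold 6 is r3c6.
  So r3c6 = 6.
For r3c5:
  Consider where 5 can go in column 5.
  r4c5 is out (row 4 already has a 5).
  So the only cell in column 5 that can hold 5 is r3c5.
  So r3c5 = 5.

6,5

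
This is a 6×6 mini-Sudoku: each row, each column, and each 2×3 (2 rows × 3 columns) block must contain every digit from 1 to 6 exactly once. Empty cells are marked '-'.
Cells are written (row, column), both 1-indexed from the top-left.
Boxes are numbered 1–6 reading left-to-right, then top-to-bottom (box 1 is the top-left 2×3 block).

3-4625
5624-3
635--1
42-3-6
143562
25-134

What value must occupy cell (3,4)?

Row 3 already contains {1, 3, 5, 6}.
Column 4 already contains {1, 3, 4, 5, 6}.
Its 2×3 block (box 4) already contains {1, 3, 6}.
The only value from 1–6 not eliminated is 2, so (3,4) = 2.

2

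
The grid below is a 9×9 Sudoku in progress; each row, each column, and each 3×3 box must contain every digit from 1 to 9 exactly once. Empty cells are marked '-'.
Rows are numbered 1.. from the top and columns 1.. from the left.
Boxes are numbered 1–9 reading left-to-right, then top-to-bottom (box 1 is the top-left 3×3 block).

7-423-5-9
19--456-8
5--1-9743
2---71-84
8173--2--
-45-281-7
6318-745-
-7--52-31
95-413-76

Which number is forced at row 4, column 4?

5

Cell row 4, column 4 itself could take any of {5, 6, 9} by direct elimination.
Consider where 5 can go in box 5.
row 5, column 5 is out (column 5 already has a 5).
row 5, column 6 is out (column 6 already has a 5).
row 6, column 4 is out (row 6 already has a 5).
So the only cell in box 5 that can hold 5 is row 4, column 4.
Therefore row 4, column 4 = 5.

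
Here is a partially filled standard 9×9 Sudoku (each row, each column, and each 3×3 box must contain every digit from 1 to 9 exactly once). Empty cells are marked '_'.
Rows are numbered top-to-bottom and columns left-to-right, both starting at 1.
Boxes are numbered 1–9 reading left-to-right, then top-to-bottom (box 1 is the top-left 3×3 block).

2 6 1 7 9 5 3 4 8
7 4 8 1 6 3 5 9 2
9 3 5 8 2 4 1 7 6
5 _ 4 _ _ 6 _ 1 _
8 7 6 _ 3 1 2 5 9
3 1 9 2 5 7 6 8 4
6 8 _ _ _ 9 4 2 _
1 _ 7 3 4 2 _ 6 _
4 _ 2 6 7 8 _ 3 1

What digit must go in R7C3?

Row 7 already contains {2, 4, 6, 8, 9}.
Column 3 already contains {1, 2, 4, 5, 6, 7, 8, 9}.
Its 3×3 block (box 7) already contains {1, 2, 4, 6, 7, 8}.
The only value from 1–9 not eliminated is 3, so R7C3 = 3.

3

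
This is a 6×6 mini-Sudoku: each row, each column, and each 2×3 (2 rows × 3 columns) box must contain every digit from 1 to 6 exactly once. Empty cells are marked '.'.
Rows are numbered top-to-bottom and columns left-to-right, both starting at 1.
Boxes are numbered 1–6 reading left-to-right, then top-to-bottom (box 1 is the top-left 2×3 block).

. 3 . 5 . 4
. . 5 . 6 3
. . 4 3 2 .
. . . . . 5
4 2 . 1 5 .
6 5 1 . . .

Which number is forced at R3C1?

Cell R3C1 itself could take any of {1, 5} by direct elimination.
Consider where 5 can go in box 3.
R3C2 is out (column 2 already has a 5).
R4C1 is out (row 4 already has a 5).
R4C2 is out (row 4 already has a 5).
R4C3 is out (row 4 already has a 5).
So the only cell in box 3 that can hold 5 is R3C1.
Therefore R3C1 = 5.

5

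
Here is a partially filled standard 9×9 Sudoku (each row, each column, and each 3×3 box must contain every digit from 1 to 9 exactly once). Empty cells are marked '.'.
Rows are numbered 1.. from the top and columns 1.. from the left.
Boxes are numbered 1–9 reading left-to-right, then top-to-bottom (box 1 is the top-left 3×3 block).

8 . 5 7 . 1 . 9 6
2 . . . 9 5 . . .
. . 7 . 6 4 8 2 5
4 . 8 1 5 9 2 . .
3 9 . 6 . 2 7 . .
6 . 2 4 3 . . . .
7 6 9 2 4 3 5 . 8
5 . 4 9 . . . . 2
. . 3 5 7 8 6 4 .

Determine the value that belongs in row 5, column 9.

4

Cell row 5, column 9 itself could take any of {1, 4} by direct elimination.
Consider where 4 can go in box 6.
row 4, column 8 is out (row 4 already has a 4). row 4, column 9 is out (row 4 already has a 4). row 5, column 8 is out (column 8 already has a 4). row 6, column 7 is out (row 6 already has a 4). The remaining empty cells in box 6 are similarly blocked.
So the only cell in box 6 that can hold 4 is row 5, column 9.
Therefore row 5, column 9 = 4.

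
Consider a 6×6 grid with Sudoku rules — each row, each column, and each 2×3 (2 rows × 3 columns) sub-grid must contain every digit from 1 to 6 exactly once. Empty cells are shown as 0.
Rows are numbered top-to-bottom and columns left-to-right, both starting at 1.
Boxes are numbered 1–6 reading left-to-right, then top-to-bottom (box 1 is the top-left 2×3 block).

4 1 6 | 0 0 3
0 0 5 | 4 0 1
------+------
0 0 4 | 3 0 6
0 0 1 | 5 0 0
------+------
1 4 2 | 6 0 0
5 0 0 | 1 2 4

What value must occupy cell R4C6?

2

Row 4 already contains {1, 5}.
Column 6 already contains {1, 3, 4, 6}.
Its 2×3 block (box 4) already contains {3, 5, 6}.
The only value from 1–6 not eliminated is 2, so R4C6 = 2.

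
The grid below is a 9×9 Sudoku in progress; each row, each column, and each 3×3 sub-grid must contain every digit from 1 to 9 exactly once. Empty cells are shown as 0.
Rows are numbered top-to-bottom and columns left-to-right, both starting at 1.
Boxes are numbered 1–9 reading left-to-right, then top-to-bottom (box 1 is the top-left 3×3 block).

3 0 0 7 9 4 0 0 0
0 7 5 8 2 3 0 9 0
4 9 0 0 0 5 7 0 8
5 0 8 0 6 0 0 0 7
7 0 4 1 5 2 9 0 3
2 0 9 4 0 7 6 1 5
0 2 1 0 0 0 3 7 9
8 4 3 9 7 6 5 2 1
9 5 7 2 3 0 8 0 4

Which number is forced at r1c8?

Cell r1c8 itself could take any of {5, 6} by direct elimination.
Consider where 5 can go in column 8.
r3c8 is out (row 3 already has a 5).
r4c8 is out (row 4 already has a 5).
r5c8 is out (row 5 already has a 5).
r9c8 is out (row 9 already has a 5).
So the only cell in column 8 that can hold 5 is r1c8.
Therefore r1c8 = 5.

5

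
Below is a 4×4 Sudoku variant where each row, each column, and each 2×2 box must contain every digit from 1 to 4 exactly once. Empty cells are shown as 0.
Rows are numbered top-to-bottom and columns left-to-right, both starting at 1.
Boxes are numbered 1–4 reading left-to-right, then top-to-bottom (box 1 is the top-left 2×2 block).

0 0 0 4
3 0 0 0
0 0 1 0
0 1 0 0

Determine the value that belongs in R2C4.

1

Cell R2C4 itself could take any of {1, 2} by direct elimination.
Consider where 1 can go in column 4.
R3C4 is out (row 3 already has a 1).
R4C4 is out (row 4 already has a 1).
So the only cell in column 4 that can hold 1 is R2C4.
Therefore R2C4 = 1.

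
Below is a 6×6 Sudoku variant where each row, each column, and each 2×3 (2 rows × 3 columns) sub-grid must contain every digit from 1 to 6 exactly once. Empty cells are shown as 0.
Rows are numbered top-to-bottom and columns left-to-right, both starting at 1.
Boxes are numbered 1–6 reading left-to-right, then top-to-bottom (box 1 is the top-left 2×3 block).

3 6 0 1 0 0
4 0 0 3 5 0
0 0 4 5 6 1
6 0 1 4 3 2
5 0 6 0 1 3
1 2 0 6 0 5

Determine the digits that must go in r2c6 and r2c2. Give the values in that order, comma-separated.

6,1

For r2c6:
  Row 2 already contains {3, 4, 5}.
  Column 6 already contains {1, 2, 3, 5}.
  Its 2×3 block (box 2) already contains {1, 3, 5}.
  The only value from 1–6 not eliminated is 6, so r2c6 = 6.
For r2c2:
  Row 2 already contains {3, 4, 5}.
  Column 2 already contains {2, 6}.
  Its 2×3 block (box 1) already contains {3, 4, 6}.
  The only value from 1–6 not eliminated is 1, so r2c2 = 1.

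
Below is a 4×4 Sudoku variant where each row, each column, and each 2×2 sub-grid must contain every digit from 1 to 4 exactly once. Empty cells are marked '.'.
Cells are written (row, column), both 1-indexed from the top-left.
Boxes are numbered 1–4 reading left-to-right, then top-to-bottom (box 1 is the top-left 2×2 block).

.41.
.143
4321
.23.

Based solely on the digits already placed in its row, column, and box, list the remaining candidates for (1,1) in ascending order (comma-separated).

2,3

Row 1 already contains {1, 4}.
Column 1 already contains {4}.
Its 2×2 block (box 1) already contains {1, 4}.
Removing those from 1–4 leaves {2, 3} as the candidates for (1,1).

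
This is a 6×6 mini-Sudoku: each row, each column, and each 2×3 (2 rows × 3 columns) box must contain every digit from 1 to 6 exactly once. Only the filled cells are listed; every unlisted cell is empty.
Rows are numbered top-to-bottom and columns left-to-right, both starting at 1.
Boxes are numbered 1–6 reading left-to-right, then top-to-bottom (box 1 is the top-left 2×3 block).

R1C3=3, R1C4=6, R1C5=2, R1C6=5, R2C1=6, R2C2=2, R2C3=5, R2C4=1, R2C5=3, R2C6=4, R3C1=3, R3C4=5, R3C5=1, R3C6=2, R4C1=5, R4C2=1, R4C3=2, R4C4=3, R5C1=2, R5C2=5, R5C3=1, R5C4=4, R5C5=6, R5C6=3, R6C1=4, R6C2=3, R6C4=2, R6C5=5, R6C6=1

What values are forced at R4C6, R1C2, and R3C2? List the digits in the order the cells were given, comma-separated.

6,4,6

For R4C6:
  Row 4 already contains {1, 2, 3, 5}.
  Column 6 already contains {1, 2, 3, 4, 5}.
  Its 2×3 block (box 4) already contains {1, 2, 3, 5}.
  The only value from 1–6 not eliminated is 6, so R4C6 = 6.
For R1C2:
  Row 1 already contains {2, 3, 5, 6}.
  Column 2 already contains {1, 2, 3, 5}.
  Its 2×3 block (box 1) already contains {2, 3, 5, 6}.
  The only value from 1–6 not eliminated is 4, so R1C2 = 4.
For R3C2:
  Consider where 6 can go in column 2.
  R1C2 is out (row 1 already has a 6).
  So the only cell in column 2 that can hold 6 is R3C2.
  So R3C2 = 6.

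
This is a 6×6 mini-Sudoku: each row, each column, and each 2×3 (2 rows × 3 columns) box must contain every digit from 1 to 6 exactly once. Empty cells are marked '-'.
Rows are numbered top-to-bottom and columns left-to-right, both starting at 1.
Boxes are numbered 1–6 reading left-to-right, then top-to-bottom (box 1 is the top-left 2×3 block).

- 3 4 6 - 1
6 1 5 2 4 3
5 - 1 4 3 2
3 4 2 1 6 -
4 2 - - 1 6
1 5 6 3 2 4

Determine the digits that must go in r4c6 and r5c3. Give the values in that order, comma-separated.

For r4c6:
  Row 4 already contains {1, 2, 3, 4, 6}.
  Column 6 already contains {1, 2, 3, 4, 6}.
  Its 2×3 block (box 4) already contains {1, 2, 3, 4, 6}.
  The only value from 1–6 not eliminated is 5, so r4c6 = 5.
For r5c3:
  Row 5 already contains {1, 2, 4, 6}.
  Column 3 already contains {1, 2, 4, 5, 6}.
  Its 2×3 block (box 5) already contains {1, 2, 4, 5, 6}.
  The only value from 1–6 not eliminated is 3, so r5c3 = 3.

5,3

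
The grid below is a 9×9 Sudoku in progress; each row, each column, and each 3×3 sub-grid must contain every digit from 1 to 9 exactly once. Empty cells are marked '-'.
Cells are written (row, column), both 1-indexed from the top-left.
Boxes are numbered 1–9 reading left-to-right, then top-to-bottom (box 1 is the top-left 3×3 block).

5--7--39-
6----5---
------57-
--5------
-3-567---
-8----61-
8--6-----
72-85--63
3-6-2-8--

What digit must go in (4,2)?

Cell (4,2) itself could take any of {1, 4, 6, 7, 9} by direct elimination.
Consider where 6 can go in row 4.
(4,1) is out (column 1 already has a 6). (4,4) is out (column 4 already has a 6). (4,5) is out (column 5 already has a 6). (4,6) is out (box 5 already has a 6). The remaining empty cells in row 4 are similarly blocked.
So the only cell in row 4 that can hold 6 is (4,2).
Therefore (4,2) = 6.

6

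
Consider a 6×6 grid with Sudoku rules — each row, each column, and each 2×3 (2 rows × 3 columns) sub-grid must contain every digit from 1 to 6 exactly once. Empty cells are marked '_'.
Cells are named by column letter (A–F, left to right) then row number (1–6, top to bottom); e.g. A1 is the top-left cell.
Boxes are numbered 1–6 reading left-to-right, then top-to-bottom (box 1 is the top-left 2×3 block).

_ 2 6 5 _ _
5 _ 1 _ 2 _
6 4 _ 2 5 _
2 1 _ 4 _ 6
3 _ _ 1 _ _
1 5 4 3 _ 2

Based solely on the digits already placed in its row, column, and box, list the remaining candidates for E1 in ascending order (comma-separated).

1,3,4

Row 1 already contains {2, 5, 6}.
Column E already contains {2, 5}.
Its 2×3 block (box 2) already contains {2, 5}.
Removing those from 1–6 leaves {1, 3, 4} as the candidates for E1.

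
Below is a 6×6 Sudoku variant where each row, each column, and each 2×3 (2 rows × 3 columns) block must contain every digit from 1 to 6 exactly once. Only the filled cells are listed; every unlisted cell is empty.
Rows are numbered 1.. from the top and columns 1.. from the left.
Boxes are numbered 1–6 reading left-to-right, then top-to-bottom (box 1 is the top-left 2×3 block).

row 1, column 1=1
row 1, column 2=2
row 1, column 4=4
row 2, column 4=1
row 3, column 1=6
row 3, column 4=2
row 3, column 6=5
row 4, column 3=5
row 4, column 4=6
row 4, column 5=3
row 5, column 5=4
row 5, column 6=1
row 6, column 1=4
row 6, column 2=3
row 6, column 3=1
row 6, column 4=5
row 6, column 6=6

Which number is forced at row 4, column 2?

Cell row 4, column 2 itself could take any of {1, 4} by direct elimination.
Consider where 1 can go in row 4.
row 4, column 1 is out (column 1 already has a 1).
row 4, column 6 is out (column 6 already has a 1).
So the only cell in row 4 that can hold 1 is row 4, column 2.
Therefore row 4, column 2 = 1.

1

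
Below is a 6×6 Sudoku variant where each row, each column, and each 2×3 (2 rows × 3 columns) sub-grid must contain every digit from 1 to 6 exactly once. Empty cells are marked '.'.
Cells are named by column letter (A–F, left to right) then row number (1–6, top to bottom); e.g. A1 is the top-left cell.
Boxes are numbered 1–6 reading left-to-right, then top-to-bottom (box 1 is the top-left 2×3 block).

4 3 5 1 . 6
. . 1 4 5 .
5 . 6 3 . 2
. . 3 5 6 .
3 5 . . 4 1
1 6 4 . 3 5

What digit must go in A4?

Row 4 already contains {3, 5, 6}.
Column A already contains {1, 3, 4, 5}.
Its 2×3 block (box 3) already contains {3, 5, 6}.
The only value from 1–6 not eliminated is 2, so A4 = 2.

2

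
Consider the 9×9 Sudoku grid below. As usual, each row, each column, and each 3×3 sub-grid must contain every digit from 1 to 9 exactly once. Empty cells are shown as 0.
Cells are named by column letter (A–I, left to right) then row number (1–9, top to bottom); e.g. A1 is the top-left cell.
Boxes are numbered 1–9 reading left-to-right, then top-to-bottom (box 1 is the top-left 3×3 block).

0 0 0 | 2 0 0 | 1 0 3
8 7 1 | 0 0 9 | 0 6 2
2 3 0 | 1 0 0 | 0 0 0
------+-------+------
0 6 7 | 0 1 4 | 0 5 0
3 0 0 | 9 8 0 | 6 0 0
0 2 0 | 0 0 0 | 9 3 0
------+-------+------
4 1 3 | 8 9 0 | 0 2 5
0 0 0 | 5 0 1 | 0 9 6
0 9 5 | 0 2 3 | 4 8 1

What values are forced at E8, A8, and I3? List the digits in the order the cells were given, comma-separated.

For E8:
  Consider where 4 can go in row 8.
  A8 is out (column A already has a 4).
  B8 is out (box 7 already has a 4).
  C8 is out (box 7 already has a 4).
  G8 is out (column G already has a 4).
  So the only cell in row 8 that can hold 4 is E8.
  So E8 = 4.
For A8:
  Row 8 already contains {1, 5, 6, 9}.
  Column A already contains {2, 3, 4, 8}.
  Its 3×3 block (box 7) already contains {1, 3, 4, 5, 9}.
  The only value from 1–9 not eliminated is 7, so A8 = 7.
For I3:
  Consider where 9 can go in column I.
  I4 is out (box 6 already has a 9).
  I5 is out (row 5 already has a 9).
  I6 is out (row 6 already has a 9).
  So the only cell in column I that can hold 9 is I3.
  So I3 = 9.

4,7,9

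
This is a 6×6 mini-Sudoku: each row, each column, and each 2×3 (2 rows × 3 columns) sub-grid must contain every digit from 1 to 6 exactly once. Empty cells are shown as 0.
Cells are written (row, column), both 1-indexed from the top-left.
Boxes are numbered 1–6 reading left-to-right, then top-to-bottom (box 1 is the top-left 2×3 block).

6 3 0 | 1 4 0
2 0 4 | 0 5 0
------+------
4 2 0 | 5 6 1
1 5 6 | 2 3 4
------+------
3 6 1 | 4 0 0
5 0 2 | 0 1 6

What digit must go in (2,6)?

3

Row 2 already contains {2, 4, 5}.
Column 6 already contains {1, 4, 6}.
Its 2×3 block (box 2) already contains {1, 4, 5}.
The only value from 1–6 not eliminated is 3, so (2,6) = 3.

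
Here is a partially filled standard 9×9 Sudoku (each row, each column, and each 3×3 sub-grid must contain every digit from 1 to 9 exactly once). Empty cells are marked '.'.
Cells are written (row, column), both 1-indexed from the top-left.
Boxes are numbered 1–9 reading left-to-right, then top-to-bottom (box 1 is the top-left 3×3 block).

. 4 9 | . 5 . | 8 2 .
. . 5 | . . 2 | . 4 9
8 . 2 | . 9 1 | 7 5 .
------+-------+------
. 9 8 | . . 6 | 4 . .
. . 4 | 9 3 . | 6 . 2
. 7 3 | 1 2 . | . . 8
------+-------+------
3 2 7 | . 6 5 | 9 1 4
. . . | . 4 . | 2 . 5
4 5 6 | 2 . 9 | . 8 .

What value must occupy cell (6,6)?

Row 6 already contains {1, 2, 3, 7, 8}.
Column 6 already contains {1, 2, 5, 6, 9}.
Its 3×3 block (box 5) already contains {1, 2, 3, 6, 9}.
The only value from 1–9 not eliminated is 4, so (6,6) = 4.

4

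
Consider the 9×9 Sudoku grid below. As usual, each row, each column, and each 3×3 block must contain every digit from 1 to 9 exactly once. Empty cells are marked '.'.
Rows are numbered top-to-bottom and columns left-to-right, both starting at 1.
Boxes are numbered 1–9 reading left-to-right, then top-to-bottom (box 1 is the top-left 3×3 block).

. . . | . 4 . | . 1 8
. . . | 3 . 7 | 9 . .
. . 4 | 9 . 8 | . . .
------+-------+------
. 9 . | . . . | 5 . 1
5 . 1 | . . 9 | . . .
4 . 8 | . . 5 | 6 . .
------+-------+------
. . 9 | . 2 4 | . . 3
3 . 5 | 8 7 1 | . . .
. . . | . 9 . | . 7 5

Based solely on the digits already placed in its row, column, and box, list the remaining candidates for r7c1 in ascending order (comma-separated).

Row 7 already contains {2, 3, 4, 9}.
Column 1 already contains {3, 4, 5}.
Its 3×3 block (box 7) already contains {3, 5, 9}.
Removing those from 1–9 leaves {1, 6, 7, 8} as the candidates for r7c1.

1,6,7,8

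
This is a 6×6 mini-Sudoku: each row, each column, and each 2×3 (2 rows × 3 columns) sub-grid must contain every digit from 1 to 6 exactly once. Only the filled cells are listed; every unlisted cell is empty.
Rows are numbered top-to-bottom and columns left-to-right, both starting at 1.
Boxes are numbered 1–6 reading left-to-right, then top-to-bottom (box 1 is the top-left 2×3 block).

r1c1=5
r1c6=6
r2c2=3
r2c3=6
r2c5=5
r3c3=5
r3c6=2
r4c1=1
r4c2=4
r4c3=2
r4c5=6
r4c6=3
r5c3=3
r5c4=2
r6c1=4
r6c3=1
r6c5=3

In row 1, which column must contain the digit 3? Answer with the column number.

4

Consider where 3 can go in row 1.
r1c2 is out (column 2 already has a 3).
r1c3 is out (column 3 already has a 3).
r1c5 is out (column 5 already has a 3).
So the only cell in row 1 that can hold 3 is r1c4.
That is column 4.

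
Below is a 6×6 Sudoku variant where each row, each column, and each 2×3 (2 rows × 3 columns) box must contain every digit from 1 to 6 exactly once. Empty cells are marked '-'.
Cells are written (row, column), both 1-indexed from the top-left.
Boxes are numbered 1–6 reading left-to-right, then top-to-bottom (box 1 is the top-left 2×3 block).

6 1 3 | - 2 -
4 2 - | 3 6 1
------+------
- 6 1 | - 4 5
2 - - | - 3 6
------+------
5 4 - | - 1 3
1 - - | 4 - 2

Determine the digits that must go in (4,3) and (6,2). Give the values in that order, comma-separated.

4,3

For (4,3):
  Consider where 4 can go in column 3.
  (2,3) is out (row 2 already has a 4).
  (5,3) is out (row 5 already has a 4).
  (6,3) is out (row 6 already has a 4).
  So the only cell in column 3 that can hold 4 is (4,3).
  So (4,3) = 4.
For (6,2):
  Row 6 already contains {1, 2, 4}.
  Column 2 already contains {1, 2, 4, 6}.
  Its 2×3 block (box 5) already contains {1, 4, 5}.
  The only value from 1–6 not eliminated is 3, so (6,2) = 3.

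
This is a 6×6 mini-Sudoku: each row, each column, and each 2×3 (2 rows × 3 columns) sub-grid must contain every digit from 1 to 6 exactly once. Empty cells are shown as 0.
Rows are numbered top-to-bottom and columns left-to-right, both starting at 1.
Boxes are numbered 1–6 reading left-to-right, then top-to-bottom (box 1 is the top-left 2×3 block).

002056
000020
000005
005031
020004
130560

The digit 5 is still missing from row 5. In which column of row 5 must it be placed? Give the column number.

Consider where 5 can go in row 5.
R5C3 is out (column 3 already has a 5).
R5C4 is out (column 4 already has a 5).
R5C5 is out (column 5 already has a 5).
So the only cell in row 5 that can hold 5 is R5C1.
That is column 1.

1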